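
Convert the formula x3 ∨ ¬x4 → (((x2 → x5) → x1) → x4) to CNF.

(x4 ∨ ¬x2 ∨ x5) ∧ (x4 ∨ ¬x1)

x3 ∨ ¬x4 → (((x2 → x5) → x1) → x4)
≡ ¬(x3 ∨ ¬x4) ∨ (((x2 → x5) → x1) → x4)   [eliminate →]
≡ ¬(x3 ∨ ¬x4) ∨ ¬((x2 → x5) → x1) ∨ x4   [eliminate →]
≡ ¬(x3 ∨ ¬x4) ∨ ¬(¬(x2 → x5) ∨ x1) ∨ x4   [eliminate →]
≡ ¬(x3 ∨ ¬x4) ∨ ¬(¬(¬x2 ∨ x5) ∨ x1) ∨ x4   [eliminate →]
≡ ¬x3 ∧ ¬¬x4 ∨ ¬(¬(¬x2 ∨ x5) ∨ x1) ∨ x4   [De Morgan]
≡ ¬x3 ∧ x4 ∨ ¬(¬(¬x2 ∨ x5) ∨ x1) ∨ x4   [double negation]
≡ ¬x3 ∧ x4 ∨ ¬¬(¬x2 ∨ x5) ∧ ¬x1 ∨ x4   [De Morgan]
≡ ¬x3 ∧ x4 ∨ (¬x2 ∨ x5) ∧ ¬x1 ∨ x4   [double negation]
≡ (¬x3 ∨ ¬x2 ∨ x5 ∨ x4) ∧ (¬x3 ∨ ¬x1 ∨ x4) ∧ (x4 ∨ ¬x2 ∨ x5 ∨ x4) ∧ (x4 ∨ ¬x1 ∨ x4)   [distribute ∨ over ∧]
≡ (x4 ∨ ¬x2 ∨ x5) ∧ (x4 ∨ ¬x1)   [simplify]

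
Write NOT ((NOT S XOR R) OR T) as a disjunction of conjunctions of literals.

(S AND NOT R AND NOT T) OR (R AND NOT S AND NOT T)

NOT ((NOT S XOR R) OR T)
≡ NOT ((NOT S AND NOT R) OR (NOT NOT S AND R) OR T)   [expand XOR]
≡ NOT (NOT S AND NOT R) AND NOT (NOT NOT S AND R) AND NOT T   [De Morgan]
≡ (NOT NOT S OR NOT NOT R) AND NOT (NOT NOT S AND R) AND NOT T   [De Morgan]
≡ (S OR NOT NOT R) AND NOT (NOT NOT S AND R) AND NOT T   [double negation]
≡ (S OR R) AND NOT (NOT NOT S AND R) AND NOT T   [double negation]
≡ (S OR R) AND (NOT NOT NOT S OR NOT R) AND NOT T   [De Morgan]
≡ (S OR R) AND (NOT S OR NOT R) AND NOT T   [double negation]
≡ (S AND NOT S AND NOT T) OR (S AND NOT R AND NOT T) OR (R AND NOT S AND NOT T) OR (R AND NOT R AND NOT T)   [distribute AND over OR]
≡ (S AND NOT R AND NOT T) OR (R AND NOT S AND NOT T)   [simplify]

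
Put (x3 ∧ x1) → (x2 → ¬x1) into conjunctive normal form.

¬x3 ∨ ¬x1 ∨ ¬x2

(x3 ∧ x1) → (x2 → ¬x1)
≡ ¬(x3 ∧ x1) ∨ (x2 → ¬x1)   [eliminate →]
≡ ¬(x3 ∧ x1) ∨ ¬x2 ∨ ¬x1   [eliminate →]
≡ ¬x3 ∨ ¬x1 ∨ ¬x2 ∨ ¬x1   [De Morgan]
≡ ¬x3 ∨ ¬x1 ∨ ¬x2   [simplify]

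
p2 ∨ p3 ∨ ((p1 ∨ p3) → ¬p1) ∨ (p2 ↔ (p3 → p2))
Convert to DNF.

p2 ∨ p3 ∨ ((p1 ∨ p3) → ¬p1) ∨ (p2 ↔ (p3 → p2))
≡ p2 ∨ p3 ∨ ¬(p1 ∨ p3) ∨ ¬p1 ∨ (p2 ↔ (p3 → p2))   [eliminate →]
≡ p2 ∨ p3 ∨ ¬(p1 ∨ p3) ∨ ¬p1 ∨ ((p2 → (p3 → p2)) ∧ ((p3 → p2) → p2))   [eliminate ↔]
≡ p2 ∨ p3 ∨ ¬(p1 ∨ p3) ∨ ¬p1 ∨ ((¬p2 ∨ (p3 → p2)) ∧ ((p3 → p2) → p2))   [eliminate →]
≡ p2 ∨ p3 ∨ ¬(p1 ∨ p3) ∨ ¬p1 ∨ ((¬p2 ∨ ¬p3 ∨ p2) ∧ ((p3 → p2) → p2))   [eliminate →]
≡ p2 ∨ p3 ∨ ¬(p1 ∨ p3) ∨ ¬p1 ∨ ((¬p2 ∨ ¬p3 ∨ p2) ∧ (¬(p3 → p2) ∨ p2))   [eliminate →]
≡ p2 ∨ p3 ∨ ¬(p1 ∨ p3) ∨ ¬p1 ∨ ((¬p2 ∨ ¬p3 ∨ p2) ∧ (¬(¬p3 ∨ p2) ∨ p2))   [eliminate →]
≡ p2 ∨ p3 ∨ (¬p1 ∧ ¬p3) ∨ ¬p1 ∨ ((¬p2 ∨ ¬p3 ∨ p2) ∧ (¬(¬p3 ∨ p2) ∨ p2))   [De Morgan]
≡ p2 ∨ p3 ∨ (¬p1 ∧ ¬p3) ∨ ¬p1 ∨ ((¬p2 ∨ ¬p3 ∨ p2) ∧ ((¬¬p3 ∧ ¬p2) ∨ p2))   [De Morgan]
≡ p2 ∨ p3 ∨ (¬p1 ∧ ¬p3) ∨ ¬p1 ∨ ((¬p2 ∨ ¬p3 ∨ p2) ∧ ((p3 ∧ ¬p2) ∨ p2))   [double negation]
≡ p2 ∨ p3 ∨ (¬p1 ∧ ¬p3) ∨ ¬p1 ∨ (¬p2 ∧ p3 ∧ ¬p2) ∨ (¬p2 ∧ p2) ∨ (¬p3 ∧ p3 ∧ ¬p2) ∨ (¬p3 ∧ p2) ∨ (p2 ∧ p3 ∧ ¬p2) ∨ (p2 ∧ p2)   [distribute ∧ over ∨]
≡ p2 ∨ p3 ∨ ¬p1   [simplify]

p2 ∨ p3 ∨ ¬p1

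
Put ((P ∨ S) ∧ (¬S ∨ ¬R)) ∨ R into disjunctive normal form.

(P ∧ ¬S) ∨ (P ∧ ¬R) ∨ (S ∧ ¬R) ∨ R

((P ∨ S) ∧ (¬S ∨ ¬R)) ∨ R
= (P ∧ ¬S) ∨ (P ∧ ¬R) ∨ (S ∧ ¬S) ∨ (S ∧ ¬R) ∨ R   — distribute ∧ over ∨
= (P ∧ ¬S) ∨ (P ∧ ¬R) ∨ (S ∧ ¬R) ∨ R   — simplify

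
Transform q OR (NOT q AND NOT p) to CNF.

q OR (NOT q AND NOT p)
≡ (q OR NOT q) AND (q OR NOT p)   — distribute OR over AND
≡ q OR NOT p   — simplify

q OR NOT p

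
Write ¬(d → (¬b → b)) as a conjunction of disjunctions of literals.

¬(d → (¬b → b))
≡ ¬(¬d ∨ (¬b → b))   — eliminate →
≡ ¬(¬d ∨ ¬¬b ∨ b)   — eliminate →
≡ ¬¬d ∧ ¬¬¬b ∧ ¬b   — De Morgan
≡ d ∧ ¬¬¬b ∧ ¬b   — double negation
≡ d ∧ ¬b ∧ ¬b   — double negation
≡ d ∧ ¬b   — simplify

d ∧ ¬b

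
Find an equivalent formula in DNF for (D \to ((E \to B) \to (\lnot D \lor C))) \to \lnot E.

(D \land B \land \lnot C) \lor \lnot E

(D \to ((E \to B) \to (\lnot D \lor C))) \to \lnot E
≡ \lnot (D \to ((E \to B) \to (\lnot D \lor C))) \lor \lnot E   (eliminate \to)
≡ \lnot (\lnot D \lor ((E \to B) \to (\lnot D \lor C))) \lor \lnot E   (eliminate \to)
≡ \lnot (\lnot D \lor \lnot (E \to B) \lor \lnot D \lor C) \lor \lnot E   (eliminate \to)
≡ \lnot (\lnot D \lor \lnot (\lnot E \lor B) \lor \lnot D \lor C) \lor \lnot E   (eliminate \to)
≡ (\lnot \lnot D \land \lnot \lnot (\lnot E \lor B) \land \lnot \lnot D \land \lnot C) \lor \lnot E   (De Morgan)
≡ (D \land \lnot \lnot (\lnot E \lor B) \land \lnot \lnot D \land \lnot C) \lor \lnot E   (double negation)
≡ (D \land (\lnot E \lor B) \land \lnot \lnot D \land \lnot C) \lor \lnot E   (double negation)
≡ (D \land (\lnot E \lor B) \land D \land \lnot C) \lor \lnot E   (double negation)
≡ (D \land \lnot E \land D \land \lnot C) \lor (D \land B \land D \land \lnot C) \lor \lnot E   (distribute \land over \lor)
≡ (D \land B \land \lnot C) \lor \lnot E   (simplify)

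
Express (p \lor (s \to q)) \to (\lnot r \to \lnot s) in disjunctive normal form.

(\lnot p \land s \land \lnot q) \lor r \lor \lnot s

(p \lor (s \to q)) \to (\lnot r \to \lnot s)
⇔ \lnot (p \lor (s \to q)) \lor (\lnot r \to \lnot s)   — eliminate \to
⇔ \lnot (p \lor \lnot s \lor q) \lor (\lnot r \to \lnot s)   — eliminate \to
⇔ \lnot (p \lor \lnot s \lor q) \lor \lnot \lnot r \lor \lnot s   — eliminate \to
⇔ (\lnot p \land \lnot \lnot s \land \lnot q) \lor \lnot \lnot r \lor \lnot s   — De Morgan
⇔ (\lnot p \land s \land \lnot q) \lor \lnot \lnot r \lor \lnot s   — double negation
⇔ (\lnot p \land s \land \lnot q) \lor r \lor \lnot s   — double negation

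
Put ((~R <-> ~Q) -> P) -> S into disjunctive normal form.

(R & Q & ~P) | (~Q & ~R & ~P) | S

((~R <-> ~Q) -> P) -> S
≡ ~((~R <-> ~Q) -> P) | S   [eliminate ->]
≡ ~(~(~R <-> ~Q) | P) | S   [eliminate ->]
≡ ~(~((~R -> ~Q) & (~Q -> ~R)) | P) | S   [eliminate <->]
≡ ~(~((~~R | ~Q) & (~Q -> ~R)) | P) | S   [eliminate ->]
≡ ~(~((~~R | ~Q) & (~~Q | ~R)) | P) | S   [eliminate ->]
≡ (~~((~~R | ~Q) & (~~Q | ~R)) & ~P) | S   [De Morgan]
≡ ((~~R | ~Q) & (~~Q | ~R) & ~P) | S   [double negation]
≡ ((R | ~Q) & (~~Q | ~R) & ~P) | S   [double negation]
≡ ((R | ~Q) & (Q | ~R) & ~P) | S   [double negation]
≡ (R & Q & ~P) | (R & ~R & ~P) | (~Q & Q & ~P) | (~Q & ~R & ~P) | S   [distribute & over |]
≡ (R & Q & ~P) | (~Q & ~R & ~P) | S   [simplify]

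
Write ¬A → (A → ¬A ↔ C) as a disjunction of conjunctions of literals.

A ∨ C ∧ ¬A

¬A → (A → ¬A ↔ C)
≡ ¬¬A ∨ (A → ¬A ↔ C)   [eliminate →]
≡ ¬¬A ∨ ((A → ¬A) → C) ∧ (C → (A → ¬A))   [eliminate ↔]
≡ ¬¬A ∨ (¬(A → ¬A) ∨ C) ∧ (C → (A → ¬A))   [eliminate →]
≡ ¬¬A ∨ (¬(¬A ∨ ¬A) ∨ C) ∧ (C → (A → ¬A))   [eliminate →]
≡ ¬¬A ∨ (¬(¬A ∨ ¬A) ∨ C) ∧ (¬C ∨ (A → ¬A))   [eliminate →]
≡ ¬¬A ∨ (¬(¬A ∨ ¬A) ∨ C) ∧ (¬C ∨ ¬A ∨ ¬A)   [eliminate →]
≡ A ∨ (¬(¬A ∨ ¬A) ∨ C) ∧ (¬C ∨ ¬A ∨ ¬A)   [double negation]
≡ A ∨ (¬¬A ∧ ¬¬A ∨ C) ∧ (¬C ∨ ¬A ∨ ¬A)   [De Morgan]
≡ A ∨ (A ∧ ¬¬A ∨ C) ∧ (¬C ∨ ¬A ∨ ¬A)   [double negation]
≡ A ∨ (A ∧ A ∨ C) ∧ (¬C ∨ ¬A ∨ ¬A)   [double negation]
≡ A ∨ A ∧ A ∧ ¬C ∨ A ∧ A ∧ ¬A ∨ A ∧ A ∧ ¬A ∨ C ∧ ¬C ∨ C ∧ ¬A ∨ C ∧ ¬A   [distribute ∧ over ∨]
≡ A ∨ C ∧ ¬A   [simplify]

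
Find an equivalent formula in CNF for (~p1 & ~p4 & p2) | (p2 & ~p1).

~p1 & p2

(~p1 & ~p4 & p2) | (p2 & ~p1)
= (~p1 | p2) & (~p1 | ~p1) & (~p4 | p2) & (~p4 | ~p1) & (p2 | p2) & (p2 | ~p1)   [distribute | over &]
= ~p1 & p2   [simplify]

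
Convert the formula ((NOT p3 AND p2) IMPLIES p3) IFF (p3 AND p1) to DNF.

((NOT p3 AND p2) IMPLIES p3) IFF (p3 AND p1)
⇔ (((NOT p3 AND p2) IMPLIES p3) IMPLIES (p3 AND p1)) AND ((p3 AND p1) IMPLIES ((NOT p3 AND p2) IMPLIES p3))   [eliminate IFF]
⇔ (NOT ((NOT p3 AND p2) IMPLIES p3) OR (p3 AND p1)) AND ((p3 AND p1) IMPLIES ((NOT p3 AND p2) IMPLIES p3))   [eliminate IMPLIES]
⇔ (NOT (NOT (NOT p3 AND p2) OR p3) OR (p3 AND p1)) AND ((p3 AND p1) IMPLIES ((NOT p3 AND p2) IMPLIES p3))   [eliminate IMPLIES]
⇔ (NOT (NOT (NOT p3 AND p2) OR p3) OR (p3 AND p1)) AND (NOT (p3 AND p1) OR ((NOT p3 AND p2) IMPLIES p3))   [eliminate IMPLIES]
⇔ (NOT (NOT (NOT p3 AND p2) OR p3) OR (p3 AND p1)) AND (NOT (p3 AND p1) OR NOT (NOT p3 AND p2) OR p3)   [eliminate IMPLIES]
⇔ ((NOT NOT (NOT p3 AND p2) AND NOT p3) OR (p3 AND p1)) AND (NOT (p3 AND p1) OR NOT (NOT p3 AND p2) OR p3)   [De Morgan]
⇔ ((NOT p3 AND p2 AND NOT p3) OR (p3 AND p1)) AND (NOT (p3 AND p1) OR NOT (NOT p3 AND p2) OR p3)   [double negation]
⇔ ((NOT p3 AND p2 AND NOT p3) OR (p3 AND p1)) AND (NOT p3 OR NOT p1 OR NOT (NOT p3 AND p2) OR p3)   [De Morgan]
⇔ ((NOT p3 AND p2 AND NOT p3) OR (p3 AND p1)) AND (NOT p3 OR NOT p1 OR NOT NOT p3 OR NOT p2 OR p3)   [De Morgan]
⇔ ((NOT p3 AND p2 AND NOT p3) OR (p3 AND p1)) AND (NOT p3 OR NOT p1 OR p3 OR NOT p2 OR p3)   [double negation]
⇔ (NOT p3 AND p2 AND NOT p3 AND NOT p3) OR (NOT p3 AND p2 AND NOT p3 AND NOT p1) OR (NOT p3 AND p2 AND NOT p3 AND p3) OR (NOT p3 AND p2 AND NOT p3 AND NOT p2) OR (NOT p3 AND p2 AND NOT p3 AND p3) OR (p3 AND p1 AND NOT p3) OR (p3 AND p1 AND NOT p1) OR (p3 AND p1 AND p3) OR (p3 AND p1 AND NOT p2) OR (p3 AND p1 AND p3)   [distribute AND over OR]
⇔ (NOT p3 AND p2) OR (p3 AND p1)   [simplify]

(NOT p3 AND p2) OR (p3 AND p1)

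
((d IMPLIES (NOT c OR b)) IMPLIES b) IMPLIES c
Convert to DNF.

((d IMPLIES (NOT c OR b)) IMPLIES b) IMPLIES c
≡ NOT ((d IMPLIES (NOT c OR b)) IMPLIES b) OR c   — eliminate IMPLIES
≡ NOT (NOT (d IMPLIES (NOT c OR b)) OR b) OR c   — eliminate IMPLIES
≡ NOT (NOT (NOT d OR NOT c OR b) OR b) OR c   — eliminate IMPLIES
≡ (NOT NOT (NOT d OR NOT c OR b) AND NOT b) OR c   — De Morgan
≡ ((NOT d OR NOT c OR b) AND NOT b) OR c   — double negation
≡ (NOT d AND NOT b) OR (NOT c AND NOT b) OR (b AND NOT b) OR c   — distribute AND over OR
≡ (NOT d AND NOT b) OR (NOT c AND NOT b) OR c   — simplify

(NOT d AND NOT b) OR (NOT c AND NOT b) OR c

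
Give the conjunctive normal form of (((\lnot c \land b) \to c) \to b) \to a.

\lnot b \lor a

(((\lnot c \land b) \to c) \to b) \to a
⇔ \lnot (((\lnot c \land b) \to c) \to b) \lor a   (eliminate \to)
⇔ \lnot (\lnot ((\lnot c \land b) \to c) \lor b) \lor a   (eliminate \to)
⇔ \lnot (\lnot (\lnot (\lnot c \land b) \lor c) \lor b) \lor a   (eliminate \to)
⇔ (\lnot \lnot (\lnot (\lnot c \land b) \lor c) \land \lnot b) \lor a   (De Morgan)
⇔ ((\lnot (\lnot c \land b) \lor c) \land \lnot b) \lor a   (double negation)
⇔ ((\lnot \lnot c \lor \lnot b \lor c) \land \lnot b) \lor a   (De Morgan)
⇔ ((c \lor \lnot b \lor c) \land \lnot b) \lor a   (double negation)
⇔ (c \lor \lnot b \lor c \lor a) \land (\lnot b \lor a)   (distribute \lor over \land)
⇔ \lnot b \lor a   (simplify)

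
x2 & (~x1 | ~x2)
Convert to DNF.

x2 & ~x1

x2 & (~x1 | ~x2)
= (x2 & ~x1) | (x2 & ~x2)   [distribute & over |]
= x2 & ~x1   [simplify]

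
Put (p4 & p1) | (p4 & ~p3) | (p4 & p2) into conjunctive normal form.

p4 & (p1 | ~p3 | p2)

(p4 & p1) | (p4 & ~p3) | (p4 & p2)
≡ (p4 | p4 | p4) & (p4 | p4 | p2) & (p4 | ~p3 | p4) & (p4 | ~p3 | p2) & (p1 | p4 | p4) & (p1 | p4 | p2) & (p1 | ~p3 | p4) & (p1 | ~p3 | p2)   [distribute | over &]
≡ p4 & (p1 | ~p3 | p2)   [simplify]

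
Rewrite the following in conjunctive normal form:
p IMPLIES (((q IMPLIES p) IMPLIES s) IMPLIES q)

p IMPLIES (((q IMPLIES p) IMPLIES s) IMPLIES q)
≡ NOT p OR (((q IMPLIES p) IMPLIES s) IMPLIES q)
≡ NOT p OR NOT ((q IMPLIES p) IMPLIES s) OR q
≡ NOT p OR NOT (NOT (q IMPLIES p) OR s) OR q
≡ NOT p OR NOT (NOT (NOT q OR p) OR s) OR q
≡ NOT p OR (NOT NOT (NOT q OR p) AND NOT s) OR q
≡ NOT p OR ((NOT q OR p) AND NOT s) OR q
≡ (NOT p OR NOT q OR p OR q) AND (NOT p OR NOT s OR q)
≡ NOT p OR NOT s OR q

NOT p OR NOT s OR q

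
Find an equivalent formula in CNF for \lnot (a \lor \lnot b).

\lnot (a \lor \lnot b)
⇔ \lnot a \land \lnot \lnot b   [De Morgan]
⇔ \lnot a \land b   [double negation]

\lnot a \land b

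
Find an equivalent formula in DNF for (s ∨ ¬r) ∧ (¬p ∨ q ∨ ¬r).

(s ∧ ¬p) ∨ (s ∧ q) ∨ ¬r

(s ∨ ¬r) ∧ (¬p ∨ q ∨ ¬r)
⇔ (s ∧ ¬p) ∨ (s ∧ q) ∨ (s ∧ ¬r) ∨ (¬r ∧ ¬p) ∨ (¬r ∧ q) ∨ (¬r ∧ ¬r)   [distribute ∧ over ∨]
⇔ (s ∧ ¬p) ∨ (s ∧ q) ∨ ¬r   [simplify]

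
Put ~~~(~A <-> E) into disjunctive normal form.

(~A & ~E) | (E & A)

~~~(~A <-> E)
≡ ~~~((~A -> E) & (E -> ~A))
≡ ~~~((~~A | E) & (E -> ~A))
≡ ~~~((~~A | E) & (~E | ~A))
≡ ~((~~A | E) & (~E | ~A))
≡ ~(~~A | E) | ~(~E | ~A)
≡ (~~~A & ~E) | ~(~E | ~A)
≡ (~A & ~E) | ~(~E | ~A)
≡ (~A & ~E) | (~~E & ~~A)
≡ (~A & ~E) | (E & ~~A)
≡ (~A & ~E) | (E & A)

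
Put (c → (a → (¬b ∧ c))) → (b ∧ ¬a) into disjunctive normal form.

(c → (a → (¬b ∧ c))) → (b ∧ ¬a)
= ¬(c → (a → (¬b ∧ c))) ∨ (b ∧ ¬a)
= ¬(¬c ∨ (a → (¬b ∧ c))) ∨ (b ∧ ¬a)
= ¬(¬c ∨ ¬a ∨ (¬b ∧ c)) ∨ (b ∧ ¬a)
= (¬¬c ∧ ¬¬a ∧ ¬(¬b ∧ c)) ∨ (b ∧ ¬a)
= (c ∧ ¬¬a ∧ ¬(¬b ∧ c)) ∨ (b ∧ ¬a)
= (c ∧ a ∧ ¬(¬b ∧ c)) ∨ (b ∧ ¬a)
= (c ∧ a ∧ (¬¬b ∨ ¬c)) ∨ (b ∧ ¬a)
= (c ∧ a ∧ (b ∨ ¬c)) ∨ (b ∧ ¬a)
= (c ∧ a ∧ b) ∨ (c ∧ a ∧ ¬c) ∨ (b ∧ ¬a)
= (c ∧ a ∧ b) ∨ (b ∧ ¬a)

(c ∧ a ∧ b) ∨ (b ∧ ¬a)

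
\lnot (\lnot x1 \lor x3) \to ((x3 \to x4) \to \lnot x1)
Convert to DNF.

\lnot x1 \lor x3

\lnot (\lnot x1 \lor x3) \to ((x3 \to x4) \to \lnot x1)
≡ \lnot \lnot (\lnot x1 \lor x3) \lor ((x3 \to x4) \to \lnot x1)   [eliminate \to]
≡ \lnot \lnot (\lnot x1 \lor x3) \lor \lnot (x3 \to x4) \lor \lnot x1   [eliminate \to]
≡ \lnot \lnot (\lnot x1 \lor x3) \lor \lnot (\lnot x3 \lor x4) \lor \lnot x1   [eliminate \to]
≡ \lnot x1 \lor x3 \lor \lnot (\lnot x3 \lor x4) \lor \lnot x1   [double negation]
≡ \lnot x1 \lor x3 \lor (\lnot \lnot x3 \land \lnot x4) \lor \lnot x1   [De Morgan]
≡ \lnot x1 \lor x3 \lor (x3 \land \lnot x4) \lor \lnot x1   [double negation]
≡ \lnot x1 \lor x3   [simplify]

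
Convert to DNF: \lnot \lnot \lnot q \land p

\lnot q \land p

\lnot \lnot \lnot q \land p
⇔ \lnot q \land p   — double negation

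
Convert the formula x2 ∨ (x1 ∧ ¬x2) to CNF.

x2 ∨ (x1 ∧ ¬x2)
≡ (x2 ∨ x1) ∧ (x2 ∨ ¬x2)   — distribute ∨ over ∧
≡ x2 ∨ x1   — simplify

x2 ∨ x1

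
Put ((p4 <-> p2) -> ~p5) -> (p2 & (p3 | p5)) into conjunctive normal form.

(~p4 | p2) & (p5 | p2) & (p5 | p3)

((p4 <-> p2) -> ~p5) -> (p2 & (p3 | p5))
≡ ~((p4 <-> p2) -> ~p5) | (p2 & (p3 | p5))   (eliminate ->)
≡ ~(~(p4 <-> p2) | ~p5) | (p2 & (p3 | p5))   (eliminate ->)
≡ ~(~((p4 -> p2) & (p2 -> p4)) | ~p5) | (p2 & (p3 | p5))   (eliminate <->)
≡ ~(~((~p4 | p2) & (p2 -> p4)) | ~p5) | (p2 & (p3 | p5))   (eliminate ->)
≡ ~(~((~p4 | p2) & (~p2 | p4)) | ~p5) | (p2 & (p3 | p5))   (eliminate ->)
≡ (~~((~p4 | p2) & (~p2 | p4)) & ~~p5) | (p2 & (p3 | p5))   (De Morgan)
≡ ((~p4 | p2) & (~p2 | p4) & ~~p5) | (p2 & (p3 | p5))   (double negation)
≡ ((~p4 | p2) & (~p2 | p4) & p5) | (p2 & (p3 | p5))   (double negation)
≡ (~p4 | p2 | p2) & (~p4 | p2 | p3 | p5) & (~p2 | p4 | p2) & (~p2 | p4 | p3 | p5) & (p5 | p2) & (p5 | p3 | p5)   (distribute | over &)
≡ (~p4 | p2) & (p5 | p2) & (p5 | p3)   (simplify)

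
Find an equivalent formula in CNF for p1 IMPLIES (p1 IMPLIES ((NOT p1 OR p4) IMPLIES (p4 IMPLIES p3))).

NOT p1 OR NOT p4 OR p3

p1 IMPLIES (p1 IMPLIES ((NOT p1 OR p4) IMPLIES (p4 IMPLIES p3)))
≡ NOT p1 OR (p1 IMPLIES ((NOT p1 OR p4) IMPLIES (p4 IMPLIES p3)))   — eliminate IMPLIES
≡ NOT p1 OR NOT p1 OR ((NOT p1 OR p4) IMPLIES (p4 IMPLIES p3))   — eliminate IMPLIES
≡ NOT p1 OR NOT p1 OR NOT (NOT p1 OR p4) OR (p4 IMPLIES p3)   — eliminate IMPLIES
≡ NOT p1 OR NOT p1 OR NOT (NOT p1 OR p4) OR NOT p4 OR p3   — eliminate IMPLIES
≡ NOT p1 OR NOT p1 OR (NOT NOT p1 AND NOT p4) OR NOT p4 OR p3   — De Morgan
≡ NOT p1 OR NOT p1 OR (p1 AND NOT p4) OR NOT p4 OR p3   — double negation
≡ (NOT p1 OR NOT p1 OR p1 OR NOT p4 OR p3) AND (NOT p1 OR NOT p1 OR NOT p4 OR NOT p4 OR p3)   — distribute OR over AND
≡ NOT p1 OR NOT p4 OR p3   — simplify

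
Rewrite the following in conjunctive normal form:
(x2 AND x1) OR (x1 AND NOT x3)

(x2 AND x1) OR (x1 AND NOT x3)
= (x2 OR x1) AND (x2 OR NOT x3) AND (x1 OR x1) AND (x1 OR NOT x3)   [distribute OR over AND]
= (x2 OR NOT x3) AND x1   [simplify]

(x2 OR NOT x3) AND x1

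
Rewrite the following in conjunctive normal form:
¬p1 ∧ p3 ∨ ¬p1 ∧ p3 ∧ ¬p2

¬p1 ∧ p3 ∨ ¬p1 ∧ p3 ∧ ¬p2
⇔ (¬p1 ∨ ¬p1) ∧ (¬p1 ∨ p3) ∧ (¬p1 ∨ ¬p2) ∧ (p3 ∨ ¬p1) ∧ (p3 ∨ p3) ∧ (p3 ∨ ¬p2)   [distribute ∨ over ∧]
⇔ ¬p1 ∧ p3   [simplify]

¬p1 ∧ p3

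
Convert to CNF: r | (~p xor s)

r | (~p xor s)
≡ r | ((~p | s) & ~(~p & s))   [expand xor]
≡ r | ((~p | s) & (~~p | ~s))   [De Morgan]
≡ r | ((~p | s) & (p | ~s))   [double negation]
≡ (r | ~p | s) & (r | p | ~s)   [distribute | over &]

(r | ~p | s) & (r | p | ~s)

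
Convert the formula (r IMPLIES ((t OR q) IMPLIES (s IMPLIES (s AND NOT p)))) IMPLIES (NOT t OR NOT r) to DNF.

(r IMPLIES ((t OR q) IMPLIES (s IMPLIES (s AND NOT p)))) IMPLIES (NOT t OR NOT r)
≡ NOT (r IMPLIES ((t OR q) IMPLIES (s IMPLIES (s AND NOT p)))) OR NOT t OR NOT r   — eliminate IMPLIES
≡ NOT (NOT r OR ((t OR q) IMPLIES (s IMPLIES (s AND NOT p)))) OR NOT t OR NOT r   — eliminate IMPLIES
≡ NOT (NOT r OR NOT (t OR q) OR (s IMPLIES (s AND NOT p))) OR NOT t OR NOT r   — eliminate IMPLIES
≡ NOT (NOT r OR NOT (t OR q) OR NOT s OR (s AND NOT p)) OR NOT t OR NOT r   — eliminate IMPLIES
≡ (NOT NOT r AND NOT NOT (t OR q) AND NOT NOT s AND NOT (s AND NOT p)) OR NOT t OR NOT r   — De Morgan
≡ (r AND NOT NOT (t OR q) AND NOT NOT s AND NOT (s AND NOT p)) OR NOT t OR NOT r   — double negation
≡ (r AND (t OR q) AND NOT NOT s AND NOT (s AND NOT p)) OR NOT t OR NOT r   — double negation
≡ (r AND (t OR q) AND s AND NOT (s AND NOT p)) OR NOT t OR NOT r   — double negation
≡ (r AND (t OR q) AND s AND (NOT s OR NOT NOT p)) OR NOT t OR NOT r   — De Morgan
≡ (r AND (t OR q) AND s AND (NOT s OR p)) OR NOT t OR NOT r   — double negation
≡ (r AND t AND s AND NOT s) OR (r AND t AND s AND p) OR (r AND q AND s AND NOT s) OR (r AND q AND s AND p) OR NOT t OR NOT r   — distribute AND over OR
≡ (r AND t AND s AND p) OR (r AND q AND s AND p) OR NOT t OR NOT r   — simplify

(r AND t AND s AND p) OR (r AND q AND s AND p) OR NOT t OR NOT r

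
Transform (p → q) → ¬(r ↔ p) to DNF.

(p → q) → ¬(r ↔ p)
= ¬(p → q) ∨ ¬(r ↔ p)   [eliminate →]
= ¬(¬p ∨ q) ∨ ¬(r ↔ p)   [eliminate →]
= ¬(¬p ∨ q) ∨ ¬((r → p) ∧ (p → r))   [eliminate ↔]
= ¬(¬p ∨ q) ∨ ¬((¬r ∨ p) ∧ (p → r))   [eliminate →]
= ¬(¬p ∨ q) ∨ ¬((¬r ∨ p) ∧ (¬p ∨ r))   [eliminate →]
= (¬¬p ∧ ¬q) ∨ ¬((¬r ∨ p) ∧ (¬p ∨ r))   [De Morgan]
= (p ∧ ¬q) ∨ ¬((¬r ∨ p) ∧ (¬p ∨ r))   [double negation]
= (p ∧ ¬q) ∨ ¬(¬r ∨ p) ∨ ¬(¬p ∨ r)   [De Morgan]
= (p ∧ ¬q) ∨ (¬¬r ∧ ¬p) ∨ ¬(¬p ∨ r)   [De Morgan]
= (p ∧ ¬q) ∨ (r ∧ ¬p) ∨ ¬(¬p ∨ r)   [double negation]
= (p ∧ ¬q) ∨ (r ∧ ¬p) ∨ (¬¬p ∧ ¬r)   [De Morgan]
= (p ∧ ¬q) ∨ (r ∧ ¬p) ∨ (p ∧ ¬r)   [double negation]

(p ∧ ¬q) ∨ (r ∧ ¬p) ∨ (p ∧ ¬r)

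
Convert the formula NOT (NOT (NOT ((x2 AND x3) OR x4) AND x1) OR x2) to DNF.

NOT (NOT (NOT ((x2 AND x3) OR x4) AND x1) OR x2)
⇔ NOT NOT (NOT ((x2 AND x3) OR x4) AND x1) AND NOT x2   — De Morgan
⇔ NOT ((x2 AND x3) OR x4) AND x1 AND NOT x2   — double negation
⇔ NOT (x2 AND x3) AND NOT x4 AND x1 AND NOT x2   — De Morgan
⇔ (NOT x2 OR NOT x3) AND NOT x4 AND x1 AND NOT x2   — De Morgan
⇔ (NOT x2 AND NOT x4 AND x1 AND NOT x2) OR (NOT x3 AND NOT x4 AND x1 AND NOT x2)   — distribute AND over OR
⇔ NOT x2 AND NOT x4 AND x1   — simplify

NOT x2 AND NOT x4 AND x1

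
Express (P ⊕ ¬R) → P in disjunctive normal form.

(P ⊕ ¬R) → P
⇔ ¬(P ⊕ ¬R) ∨ P   [eliminate →]
⇔ ¬((P ∧ ¬¬R) ∨ (¬P ∧ ¬R)) ∨ P   [expand ⊕]
⇔ (¬(P ∧ ¬¬R) ∧ ¬(¬P ∧ ¬R)) ∨ P   [De Morgan]
⇔ ((¬P ∨ ¬¬¬R) ∧ ¬(¬P ∧ ¬R)) ∨ P   [De Morgan]
⇔ ((¬P ∨ ¬R) ∧ ¬(¬P ∧ ¬R)) ∨ P   [double negation]
⇔ ((¬P ∨ ¬R) ∧ (¬¬P ∨ ¬¬R)) ∨ P   [De Morgan]
⇔ ((¬P ∨ ¬R) ∧ (P ∨ ¬¬R)) ∨ P   [double negation]
⇔ ((¬P ∨ ¬R) ∧ (P ∨ R)) ∨ P   [double negation]
⇔ (¬P ∧ P) ∨ (¬P ∧ R) ∨ (¬R ∧ P) ∨ (¬R ∧ R) ∨ P   [distribute ∧ over ∨]
⇔ (¬P ∧ R) ∨ P   [simplify]

(¬P ∧ R) ∨ P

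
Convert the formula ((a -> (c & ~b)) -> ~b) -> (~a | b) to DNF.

~a | b

((a -> (c & ~b)) -> ~b) -> (~a | b)
⇔ ~((a -> (c & ~b)) -> ~b) | ~a | b   — eliminate ->
⇔ ~(~(a -> (c & ~b)) | ~b) | ~a | b   — eliminate ->
⇔ ~(~(~a | (c & ~b)) | ~b) | ~a | b   — eliminate ->
⇔ (~~(~a | (c & ~b)) & ~~b) | ~a | b   — De Morgan
⇔ ((~a | (c & ~b)) & ~~b) | ~a | b   — double negation
⇔ ((~a | (c & ~b)) & b) | ~a | b   — double negation
⇔ (~a & b) | (c & ~b & b) | ~a | b   — distribute & over |
⇔ ~a | b   — simplify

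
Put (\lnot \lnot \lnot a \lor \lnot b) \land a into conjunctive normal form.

(\lnot \lnot \lnot a \lor \lnot b) \land a
⇔ (\lnot a \lor \lnot b) \land a   (double negation)

(\lnot a \lor \lnot b) \land a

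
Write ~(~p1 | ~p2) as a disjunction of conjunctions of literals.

~(~p1 | ~p2)
≡ ~~p1 & ~~p2   [De Morgan]
≡ p1 & ~~p2   [double negation]
≡ p1 & p2   [double negation]

p1 & p2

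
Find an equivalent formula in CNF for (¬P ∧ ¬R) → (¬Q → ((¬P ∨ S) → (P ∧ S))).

P ∨ R ∨ Q

(¬P ∧ ¬R) → (¬Q → ((¬P ∨ S) → (P ∧ S)))
≡ ¬(¬P ∧ ¬R) ∨ (¬Q → ((¬P ∨ S) → (P ∧ S)))   [eliminate →]
≡ ¬(¬P ∧ ¬R) ∨ ¬¬Q ∨ ((¬P ∨ S) → (P ∧ S))   [eliminate →]
≡ ¬(¬P ∧ ¬R) ∨ ¬¬Q ∨ ¬(¬P ∨ S) ∨ (P ∧ S)   [eliminate →]
≡ ¬¬P ∨ ¬¬R ∨ ¬¬Q ∨ ¬(¬P ∨ S) ∨ (P ∧ S)   [De Morgan]
≡ P ∨ ¬¬R ∨ ¬¬Q ∨ ¬(¬P ∨ S) ∨ (P ∧ S)   [double negation]
≡ P ∨ R ∨ ¬¬Q ∨ ¬(¬P ∨ S) ∨ (P ∧ S)   [double negation]
≡ P ∨ R ∨ Q ∨ ¬(¬P ∨ S) ∨ (P ∧ S)   [double negation]
≡ P ∨ R ∨ Q ∨ (¬¬P ∧ ¬S) ∨ (P ∧ S)   [De Morgan]
≡ P ∨ R ∨ Q ∨ (P ∧ ¬S) ∨ (P ∧ S)   [double negation]
≡ (P ∨ R ∨ Q ∨ P ∨ P) ∧ (P ∨ R ∨ Q ∨ P ∨ S) ∧ (P ∨ R ∨ Q ∨ ¬S ∨ P) ∧ (P ∨ R ∨ Q ∨ ¬S ∨ S)   [distribute ∨ over ∧]
≡ P ∨ R ∨ Q   [simplify]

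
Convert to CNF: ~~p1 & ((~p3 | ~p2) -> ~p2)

~~p1 & ((~p3 | ~p2) -> ~p2)
≡ ~~p1 & (~(~p3 | ~p2) | ~p2)   (eliminate ->)
≡ p1 & (~(~p3 | ~p2) | ~p2)   (double negation)
≡ p1 & ((~~p3 & ~~p2) | ~p2)   (De Morgan)
≡ p1 & ((p3 & ~~p2) | ~p2)   (double negation)
≡ p1 & ((p3 & p2) | ~p2)   (double negation)
≡ p1 & (p3 | ~p2) & (p2 | ~p2)   (distribute | over &)
≡ p1 & (p3 | ~p2)   (simplify)

p1 & (p3 | ~p2)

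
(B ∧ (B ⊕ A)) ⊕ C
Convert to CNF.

(B ∨ C) ∧ (¬B ∨ ¬A ∨ C) ∧ (¬B ∨ A ∨ ¬C)

(B ∧ (B ⊕ A)) ⊕ C
≡ ((B ∧ (B ⊕ A)) ∨ C) ∧ ¬(B ∧ (B ⊕ A) ∧ C)   (expand ⊕)
≡ ((B ∧ (B ∨ A) ∧ ¬(B ∧ A)) ∨ C) ∧ ¬(B ∧ (B ⊕ A) ∧ C)   (expand ⊕)
≡ ((B ∧ (B ∨ A) ∧ ¬(B ∧ A)) ∨ C) ∧ ¬(B ∧ (B ∨ A) ∧ ¬(B ∧ A) ∧ C)   (expand ⊕)
≡ ((B ∧ (B ∨ A) ∧ (¬B ∨ ¬A)) ∨ C) ∧ ¬(B ∧ (B ∨ A) ∧ ¬(B ∧ A) ∧ C)   (De Morgan)
≡ ((B ∧ (B ∨ A) ∧ (¬B ∨ ¬A)) ∨ C) ∧ (¬B ∨ ¬(B ∨ A) ∨ ¬¬(B ∧ A) ∨ ¬C)   (De Morgan)
≡ ((B ∧ (B ∨ A) ∧ (¬B ∨ ¬A)) ∨ C) ∧ (¬B ∨ (¬B ∧ ¬A) ∨ ¬¬(B ∧ A) ∨ ¬C)   (De Morgan)
≡ ((B ∧ (B ∨ A) ∧ (¬B ∨ ¬A)) ∨ C) ∧ (¬B ∨ (¬B ∧ ¬A) ∨ (B ∧ A) ∨ ¬C)   (double negation)
≡ (B ∨ C) ∧ (B ∨ A ∨ C) ∧ (¬B ∨ ¬A ∨ C) ∧ (¬B ∨ ¬B ∨ B ∨ ¬C) ∧ (¬B ∨ ¬B ∨ A ∨ ¬C) ∧ (¬B ∨ ¬A ∨ B ∨ ¬C) ∧ (¬B ∨ ¬A ∨ A ∨ ¬C)   (distribute ∨ over ∧)
≡ (B ∨ C) ∧ (¬B ∨ ¬A ∨ C) ∧ (¬B ∨ A ∨ ¬C)   (simplify)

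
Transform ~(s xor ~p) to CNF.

(~s | ~p) & (p | s)

~(s xor ~p)
≡ ~((s | ~p) & ~(s & ~p))   [expand xor]
≡ ~(s | ~p) | ~~(s & ~p)   [De Morgan]
≡ (~s & ~~p) | ~~(s & ~p)   [De Morgan]
≡ (~s & p) | ~~(s & ~p)   [double negation]
≡ (~s & p) | (s & ~p)   [double negation]
≡ (~s | s) & (~s | ~p) & (p | s) & (p | ~p)   [distribute | over &]
≡ (~s | ~p) & (p | s)   [simplify]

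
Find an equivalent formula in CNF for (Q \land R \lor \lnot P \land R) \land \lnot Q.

(Q \lor \lnot P) \land R \land \lnot Q

(Q \land R \lor \lnot P \land R) \land \lnot Q
= (Q \lor \lnot P) \land (Q \lor R) \land (R \lor \lnot P) \land (R \lor R) \land \lnot Q   [distribute \lor over \land]
= (Q \lor \lnot P) \land R \land \lnot Q   [simplify]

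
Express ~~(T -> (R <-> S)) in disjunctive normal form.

~~(T -> (R <-> S))
= ~~(~T | (R <-> S))   [eliminate ->]
= ~~(~T | ((R -> S) & (S -> R)))   [eliminate <->]
= ~~(~T | ((~R | S) & (S -> R)))   [eliminate ->]
= ~~(~T | ((~R | S) & (~S | R)))   [eliminate ->]
= ~T | ((~R | S) & (~S | R))   [double negation]
= ~T | (~R & ~S) | (~R & R) | (S & ~S) | (S & R)   [distribute & over |]
= ~T | (~R & ~S) | (S & R)   [simplify]

~T | (~R & ~S) | (S & R)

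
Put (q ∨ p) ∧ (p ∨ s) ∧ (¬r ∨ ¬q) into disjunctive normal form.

(q ∧ s ∧ ¬r) ∨ (p ∧ ¬r) ∨ (p ∧ ¬q)

(q ∨ p) ∧ (p ∨ s) ∧ (¬r ∨ ¬q)
⇔ (q ∧ p ∧ ¬r) ∨ (q ∧ p ∧ ¬q) ∨ (q ∧ s ∧ ¬r) ∨ (q ∧ s ∧ ¬q) ∨ (p ∧ p ∧ ¬r) ∨ (p ∧ p ∧ ¬q) ∨ (p ∧ s ∧ ¬r) ∨ (p ∧ s ∧ ¬q)
⇔ (q ∧ s ∧ ¬r) ∨ (p ∧ ¬r) ∨ (p ∧ ¬q)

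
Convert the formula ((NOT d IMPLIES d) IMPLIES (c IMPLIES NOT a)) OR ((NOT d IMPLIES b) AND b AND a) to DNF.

((NOT d IMPLIES d) IMPLIES (c IMPLIES NOT a)) OR ((NOT d IMPLIES b) AND b AND a)
≡ NOT (NOT d IMPLIES d) OR (c IMPLIES NOT a) OR ((NOT d IMPLIES b) AND b AND a)
≡ NOT (NOT NOT d OR d) OR (c IMPLIES NOT a) OR ((NOT d IMPLIES b) AND b AND a)
≡ NOT (NOT NOT d OR d) OR NOT c OR NOT a OR ((NOT d IMPLIES b) AND b AND a)
≡ NOT (NOT NOT d OR d) OR NOT c OR NOT a OR ((NOT NOT d OR b) AND b AND a)
≡ (NOT NOT NOT d AND NOT d) OR NOT c OR NOT a OR ((NOT NOT d OR b) AND b AND a)
≡ (NOT d AND NOT d) OR NOT c OR NOT a OR ((NOT NOT d OR b) AND b AND a)
≡ (NOT d AND NOT d) OR NOT c OR NOT a OR ((d OR b) AND b AND a)
≡ (NOT d AND NOT d) OR NOT c OR NOT a OR (d AND b AND a) OR (b AND b AND a)
≡ NOT d OR NOT c OR NOT a OR (b AND a)

NOT d OR NOT c OR NOT a OR (b AND a)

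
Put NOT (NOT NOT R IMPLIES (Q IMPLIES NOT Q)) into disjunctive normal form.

R AND Q

NOT (NOT NOT R IMPLIES (Q IMPLIES NOT Q))
= NOT (NOT NOT NOT R OR (Q IMPLIES NOT Q))   — eliminate IMPLIES
= NOT (NOT NOT NOT R OR NOT Q OR NOT Q)   — eliminate IMPLIES
= NOT NOT NOT NOT R AND NOT NOT Q AND NOT NOT Q   — De Morgan
= NOT NOT R AND NOT NOT Q AND NOT NOT Q   — double negation
= R AND NOT NOT Q AND NOT NOT Q   — double negation
= R AND Q AND NOT NOT Q   — double negation
= R AND Q AND Q   — double negation
= R AND Q   — simplify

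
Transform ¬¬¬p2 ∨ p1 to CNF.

¬p2 ∨ p1

¬¬¬p2 ∨ p1
= ¬p2 ∨ p1   — double negation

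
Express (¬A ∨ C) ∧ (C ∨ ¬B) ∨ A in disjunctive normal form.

¬A ∧ ¬B ∨ C ∨ A

(¬A ∨ C) ∧ (C ∨ ¬B) ∨ A
⇔ ¬A ∧ C ∨ ¬A ∧ ¬B ∨ C ∧ C ∨ C ∧ ¬B ∨ A   [distribute ∧ over ∨]
⇔ ¬A ∧ ¬B ∨ C ∨ A   [simplify]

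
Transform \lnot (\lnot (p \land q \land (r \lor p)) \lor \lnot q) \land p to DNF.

p \land q

\lnot (\lnot (p \land q \land (r \lor p)) \lor \lnot q) \land p
= \lnot \lnot (p \land q \land (r \lor p)) \land \lnot \lnot q \land p   — De Morgan
= p \land q \land (r \lor p) \land \lnot \lnot q \land p   — double negation
= p \land q \land (r \lor p) \land q \land p   — double negation
= (p \land q \land r \land q \land p) \lor (p \land q \land p \land q \land p)   — distribute \land over \lor
= p \land q   — simplify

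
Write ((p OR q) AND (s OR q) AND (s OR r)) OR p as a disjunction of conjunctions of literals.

(q AND s) OR (q AND r) OR p

((p OR q) AND (s OR q) AND (s OR r)) OR p
= (p AND s AND s) OR (p AND s AND r) OR (p AND q AND s) OR (p AND q AND r) OR (q AND s AND s) OR (q AND s AND r) OR (q AND q AND s) OR (q AND q AND r) OR p   [distribute AND over OR]
= (q AND s) OR (q AND r) OR p   [simplify]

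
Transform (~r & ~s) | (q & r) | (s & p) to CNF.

(~r | q | s) & (~r | q | p) & (~s | q | p) & (~s | r | p)

(~r & ~s) | (q & r) | (s & p)
≡ (~r | q | s) & (~r | q | p) & (~r | r | s) & (~r | r | p) & (~s | q | s) & (~s | q | p) & (~s | r | s) & (~s | r | p)   — distribute | over &
≡ (~r | q | s) & (~r | q | p) & (~s | q | p) & (~s | r | p)   — simplify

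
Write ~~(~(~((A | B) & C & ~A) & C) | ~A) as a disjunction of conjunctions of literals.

~~(~(~((A | B) & C & ~A) & C) | ~A)
⇔ ~(~((A | B) & C & ~A) & C) | ~A   (double negation)
⇔ ~~((A | B) & C & ~A) | ~C | ~A   (De Morgan)
⇔ ((A | B) & C & ~A) | ~C | ~A   (double negation)
⇔ (A & C & ~A) | (B & C & ~A) | ~C | ~A   (distribute & over |)
⇔ ~C | ~A   (simplify)

~C | ~A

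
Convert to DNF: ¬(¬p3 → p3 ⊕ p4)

¬(¬p3 → p3 ⊕ p4)
≡ ¬(¬¬p3 ∨ (p3 ⊕ p4))
≡ ¬(¬¬p3 ∨ p3 ∧ ¬p4 ∨ ¬p3 ∧ p4)
≡ ¬¬¬p3 ∧ ¬(p3 ∧ ¬p4) ∧ ¬(¬p3 ∧ p4)
≡ ¬p3 ∧ ¬(p3 ∧ ¬p4) ∧ ¬(¬p3 ∧ p4)
≡ ¬p3 ∧ (¬p3 ∨ ¬¬p4) ∧ ¬(¬p3 ∧ p4)
≡ ¬p3 ∧ (¬p3 ∨ p4) ∧ ¬(¬p3 ∧ p4)
≡ ¬p3 ∧ (¬p3 ∨ p4) ∧ (¬¬p3 ∨ ¬p4)
≡ ¬p3 ∧ (¬p3 ∨ p4) ∧ (p3 ∨ ¬p4)
≡ ¬p3 ∧ ¬p3 ∧ p3 ∨ ¬p3 ∧ ¬p3 ∧ ¬p4 ∨ ¬p3 ∧ p4 ∧ p3 ∨ ¬p3 ∧ p4 ∧ ¬p4
≡ ¬p3 ∧ ¬p4

¬p3 ∧ ¬p4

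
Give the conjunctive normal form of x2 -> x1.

x2 -> x1
≡ ~x2 | x1   [eliminate ->]

~x2 | x1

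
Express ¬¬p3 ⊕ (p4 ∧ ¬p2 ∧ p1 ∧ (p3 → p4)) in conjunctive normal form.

¬¬p3 ⊕ (p4 ∧ ¬p2 ∧ p1 ∧ (p3 → p4))
= (¬¬p3 ∨ (p4 ∧ ¬p2 ∧ p1 ∧ (p3 → p4))) ∧ ¬(¬¬p3 ∧ p4 ∧ ¬p2 ∧ p1 ∧ (p3 → p4))   [expand ⊕]
= (¬¬p3 ∨ (p4 ∧ ¬p2 ∧ p1 ∧ (¬p3 ∨ p4))) ∧ ¬(¬¬p3 ∧ p4 ∧ ¬p2 ∧ p1 ∧ (p3 → p4))   [eliminate →]
= (¬¬p3 ∨ (p4 ∧ ¬p2 ∧ p1 ∧ (¬p3 ∨ p4))) ∧ ¬(¬¬p3 ∧ p4 ∧ ¬p2 ∧ p1 ∧ (¬p3 ∨ p4))   [eliminate →]
= (p3 ∨ (p4 ∧ ¬p2 ∧ p1 ∧ (¬p3 ∨ p4))) ∧ ¬(¬¬p3 ∧ p4 ∧ ¬p2 ∧ p1 ∧ (¬p3 ∨ p4))   [double negation]
= (p3 ∨ (p4 ∧ ¬p2 ∧ p1 ∧ (¬p3 ∨ p4))) ∧ (¬¬¬p3 ∨ ¬p4 ∨ ¬¬p2 ∨ ¬p1 ∨ ¬(¬p3 ∨ p4))   [De Morgan]
= (p3 ∨ (p4 ∧ ¬p2 ∧ p1 ∧ (¬p3 ∨ p4))) ∧ (¬p3 ∨ ¬p4 ∨ ¬¬p2 ∨ ¬p1 ∨ ¬(¬p3 ∨ p4))   [double negation]
= (p3 ∨ (p4 ∧ ¬p2 ∧ p1 ∧ (¬p3 ∨ p4))) ∧ (¬p3 ∨ ¬p4 ∨ p2 ∨ ¬p1 ∨ ¬(¬p3 ∨ p4))   [double negation]
= (p3 ∨ (p4 ∧ ¬p2 ∧ p1 ∧ (¬p3 ∨ p4))) ∧ (¬p3 ∨ ¬p4 ∨ p2 ∨ ¬p1 ∨ (¬¬p3 ∧ ¬p4))   [De Morgan]
= (p3 ∨ (p4 ∧ ¬p2 ∧ p1 ∧ (¬p3 ∨ p4))) ∧ (¬p3 ∨ ¬p4 ∨ p2 ∨ ¬p1 ∨ (p3 ∧ ¬p4))   [double negation]
= (p3 ∨ p4) ∧ (p3 ∨ ¬p2) ∧ (p3 ∨ p1) ∧ (p3 ∨ ¬p3 ∨ p4) ∧ (¬p3 ∨ ¬p4 ∨ p2 ∨ ¬p1 ∨ p3) ∧ (¬p3 ∨ ¬p4 ∨ p2 ∨ ¬p1 ∨ ¬p4)   [distribute ∨ over ∧]
= (p3 ∨ p4) ∧ (p3 ∨ ¬p2) ∧ (p3 ∨ p1) ∧ (¬p3 ∨ ¬p4 ∨ p2 ∨ ¬p1)   [simplify]

(p3 ∨ p4) ∧ (p3 ∨ ¬p2) ∧ (p3 ∨ p1) ∧ (¬p3 ∨ ¬p4 ∨ p2 ∨ ¬p1)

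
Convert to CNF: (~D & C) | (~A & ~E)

(~D & C) | (~A & ~E)
= (~D | ~A) & (~D | ~E) & (C | ~A) & (C | ~E)   [distribute | over &]

(~D | ~A) & (~D | ~E) & (C | ~A) & (C | ~E)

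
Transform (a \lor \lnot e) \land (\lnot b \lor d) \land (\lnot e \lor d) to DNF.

(a \land d) \lor (\lnot e \land \lnot b) \lor (\lnot e \land d)

(a \lor \lnot e) \land (\lnot b \lor d) \land (\lnot e \lor d)
⇔ (a \land \lnot b \land \lnot e) \lor (a \land \lnot b \land d) \lor (a \land d \land \lnot e) \lor (a \land d \land d) \lor (\lnot e \land \lnot b \land \lnot e) \lor (\lnot e \land \lnot b \land d) \lor (\lnot e \land d \land \lnot e) \lor (\lnot e \land d \land d)   (distribute \land over \lor)
⇔ (a \land d) \lor (\lnot e \land \lnot b) \lor (\lnot e \land d)   (simplify)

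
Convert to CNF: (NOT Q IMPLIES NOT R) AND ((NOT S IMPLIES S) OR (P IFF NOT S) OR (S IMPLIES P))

(NOT Q IMPLIES NOT R) AND ((NOT S IMPLIES S) OR (P IFF NOT S) OR (S IMPLIES P))
⇔ (NOT NOT Q OR NOT R) AND ((NOT S IMPLIES S) OR (P IFF NOT S) OR (S IMPLIES P))   (eliminate IMPLIES)
⇔ (NOT NOT Q OR NOT R) AND (NOT NOT S OR S OR (P IFF NOT S) OR (S IMPLIES P))   (eliminate IMPLIES)
⇔ (NOT NOT Q OR NOT R) AND (NOT NOT S OR S OR ((P IMPLIES NOT S) AND (NOT S IMPLIES P)) OR (S IMPLIES P))   (eliminate IFF)
⇔ (NOT NOT Q OR NOT R) AND (NOT NOT S OR S OR ((NOT P OR NOT S) AND (NOT S IMPLIES P)) OR (S IMPLIES P))   (eliminate IMPLIES)
⇔ (NOT NOT Q OR NOT R) AND (NOT NOT S OR S OR ((NOT P OR NOT S) AND (NOT NOT S OR P)) OR (S IMPLIES P))   (eliminate IMPLIES)
⇔ (NOT NOT Q OR NOT R) AND (NOT NOT S OR S OR ((NOT P OR NOT S) AND (NOT NOT S OR P)) OR NOT S OR P)   (eliminate IMPLIES)
⇔ (Q OR NOT R) AND (NOT NOT S OR S OR ((NOT P OR NOT S) AND (NOT NOT S OR P)) OR NOT S OR P)   (double negation)
⇔ (Q OR NOT R) AND (S OR S OR ((NOT P OR NOT S) AND (NOT NOT S OR P)) OR NOT S OR P)   (double negation)
⇔ (Q OR NOT R) AND (S OR S OR ((NOT P OR NOT S) AND (S OR P)) OR NOT S OR P)   (double negation)
⇔ (Q OR NOT R) AND (S OR S OR NOT P OR NOT S OR NOT S OR P) AND (S OR S OR S OR P OR NOT S OR P)   (distribute OR over AND)
⇔ Q OR NOT R   (simplify)

Q OR NOT R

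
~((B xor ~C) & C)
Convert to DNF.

~((B xor ~C) & C)
≡ ~(((B & ~~C) | (~B & ~C)) & C)   (expand xor)
≡ ~((B & ~~C) | (~B & ~C)) | ~C   (De Morgan)
≡ (~(B & ~~C) & ~(~B & ~C)) | ~C   (De Morgan)
≡ ((~B | ~~~C) & ~(~B & ~C)) | ~C   (De Morgan)
≡ ((~B | ~C) & ~(~B & ~C)) | ~C   (double negation)
≡ ((~B | ~C) & (~~B | ~~C)) | ~C   (De Morgan)
≡ ((~B | ~C) & (B | ~~C)) | ~C   (double negation)
≡ ((~B | ~C) & (B | C)) | ~C   (double negation)
≡ (~B & B) | (~B & C) | (~C & B) | (~C & C) | ~C   (distribute & over |)
≡ (~B & C) | ~C   (simplify)

(~B & C) | ~C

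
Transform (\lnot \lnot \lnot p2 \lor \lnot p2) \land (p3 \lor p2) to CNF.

(\lnot \lnot \lnot p2 \lor \lnot p2) \land (p3 \lor p2)
≡ (\lnot p2 \lor \lnot p2) \land (p3 \lor p2)   [double negation]
≡ \lnot p2 \land (p3 \lor p2)   [simplify]

\lnot p2 \land (p3 \lor p2)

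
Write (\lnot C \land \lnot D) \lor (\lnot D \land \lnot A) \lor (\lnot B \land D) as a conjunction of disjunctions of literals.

(\lnot C \lor \lnot A \lor \lnot B) \land (\lnot C \lor \lnot A \lor D) \land (\lnot D \lor \lnot B)

(\lnot C \land \lnot D) \lor (\lnot D \land \lnot A) \lor (\lnot B \land D)
⇔ (\lnot C \lor \lnot D \lor \lnot B) \land (\lnot C \lor \lnot D \lor D) \land (\lnot C \lor \lnot A \lor \lnot B) \land (\lnot C \lor \lnot A \lor D) \land (\lnot D \lor \lnot D \lor \lnot B) \land (\lnot D \lor \lnot D \lor D) \land (\lnot D \lor \lnot A \lor \lnot B) \land (\lnot D \lor \lnot A \lor D)   (distribute \lor over \land)
⇔ (\lnot C \lor \lnot A \lor \lnot B) \land (\lnot C \lor \lnot A \lor D) \land (\lnot D \lor \lnot B)   (simplify)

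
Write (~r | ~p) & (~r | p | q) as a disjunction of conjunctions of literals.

(~r | ~p) & (~r | p | q)
⇔ (~r & ~r) | (~r & p) | (~r & q) | (~p & ~r) | (~p & p) | (~p & q)   [distribute & over |]
⇔ ~r | (~p & q)   [simplify]

~r | (~p & q)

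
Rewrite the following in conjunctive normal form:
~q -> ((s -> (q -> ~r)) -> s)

q | s

~q -> ((s -> (q -> ~r)) -> s)
⇔ ~~q | ((s -> (q -> ~r)) -> s)
⇔ ~~q | ~(s -> (q -> ~r)) | s
⇔ ~~q | ~(~s | (q -> ~r)) | s
⇔ ~~q | ~(~s | ~q | ~r) | s
⇔ q | ~(~s | ~q | ~r) | s
⇔ q | (~~s & ~~q & ~~r) | s
⇔ q | (s & ~~q & ~~r) | s
⇔ q | (s & q & ~~r) | s
⇔ q | (s & q & r) | s
⇔ (q | s | s) & (q | q | s) & (q | r | s)
⇔ q | s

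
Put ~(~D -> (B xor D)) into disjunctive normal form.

~D & ~B

~(~D -> (B xor D))
= ~(~~D | (B xor D))   [eliminate ->]
= ~(~~D | (B & ~D) | (~B & D))   [expand xor]
= ~~~D & ~(B & ~D) & ~(~B & D)   [De Morgan]
= ~D & ~(B & ~D) & ~(~B & D)   [double negation]
= ~D & (~B | ~~D) & ~(~B & D)   [De Morgan]
= ~D & (~B | D) & ~(~B & D)   [double negation]
= ~D & (~B | D) & (~~B | ~D)   [De Morgan]
= ~D & (~B | D) & (B | ~D)   [double negation]
= (~D & ~B & B) | (~D & ~B & ~D) | (~D & D & B) | (~D & D & ~D)   [distribute & over |]
= ~D & ~B   [simplify]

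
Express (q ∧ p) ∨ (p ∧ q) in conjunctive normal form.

q ∧ p

(q ∧ p) ∨ (p ∧ q)
= (q ∨ p) ∧ (q ∨ q) ∧ (p ∨ p) ∧ (p ∨ q)   — distribute ∨ over ∧
= q ∧ p   — simplify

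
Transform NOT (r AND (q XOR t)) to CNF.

NOT (r AND (q XOR t))
⇔ NOT (r AND (q OR t) AND NOT (q AND t))   [expand XOR]
⇔ NOT r OR NOT (q OR t) OR NOT NOT (q AND t)   [De Morgan]
⇔ NOT r OR (NOT q AND NOT t) OR NOT NOT (q AND t)   [De Morgan]
⇔ NOT r OR (NOT q AND NOT t) OR (q AND t)   [double negation]
⇔ (NOT r OR NOT q OR q) AND (NOT r OR NOT q OR t) AND (NOT r OR NOT t OR q) AND (NOT r OR NOT t OR t)   [distribute OR over AND]
⇔ (NOT r OR NOT q OR t) AND (NOT r OR NOT t OR q)   [simplify]

(NOT r OR NOT q OR t) AND (NOT r OR NOT t OR q)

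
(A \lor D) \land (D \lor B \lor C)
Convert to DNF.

(A \lor D) \land (D \lor B \lor C)
≡ (A \land D) \lor (A \land B) \lor (A \land C) \lor (D \land D) \lor (D \land B) \lor (D \land C)   [distribute \land over \lor]
≡ (A \land B) \lor (A \land C) \lor D   [simplify]

(A \land B) \lor (A \land C) \lor D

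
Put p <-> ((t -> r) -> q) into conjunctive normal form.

(~p | t | q) & (~p | ~r | q) & (~t | r | p) & (~q | p)

p <-> ((t -> r) -> q)
≡ (p -> ((t -> r) -> q)) & (((t -> r) -> q) -> p)   — eliminate <->
≡ (~p | ((t -> r) -> q)) & (((t -> r) -> q) -> p)   — eliminate ->
≡ (~p | ~(t -> r) | q) & (((t -> r) -> q) -> p)   — eliminate ->
≡ (~p | ~(~t | r) | q) & (((t -> r) -> q) -> p)   — eliminate ->
≡ (~p | ~(~t | r) | q) & (~((t -> r) -> q) | p)   — eliminate ->
≡ (~p | ~(~t | r) | q) & (~(~(t -> r) | q) | p)   — eliminate ->
≡ (~p | ~(~t | r) | q) & (~(~(~t | r) | q) | p)   — eliminate ->
≡ (~p | (~~t & ~r) | q) & (~(~(~t | r) | q) | p)   — De Morgan
≡ (~p | (t & ~r) | q) & (~(~(~t | r) | q) | p)   — double negation
≡ (~p | (t & ~r) | q) & ((~~(~t | r) & ~q) | p)   — De Morgan
≡ (~p | (t & ~r) | q) & (((~t | r) & ~q) | p)   — double negation
≡ (~p | t | q) & (~p | ~r | q) & (~t | r | p) & (~q | p)   — distribute | over &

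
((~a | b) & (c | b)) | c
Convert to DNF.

b | c

((~a | b) & (c | b)) | c
⇔ (~a & c) | (~a & b) | (b & c) | (b & b) | c   (distribute & over |)
⇔ b | c   (simplify)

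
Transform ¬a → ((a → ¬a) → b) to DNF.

¬a → ((a → ¬a) → b)
≡ ¬¬a ∨ ((a → ¬a) → b)   — eliminate →
≡ ¬¬a ∨ ¬(a → ¬a) ∨ b   — eliminate →
≡ ¬¬a ∨ ¬(¬a ∨ ¬a) ∨ b   — eliminate →
≡ a ∨ ¬(¬a ∨ ¬a) ∨ b   — double negation
≡ a ∨ (¬¬a ∧ ¬¬a) ∨ b   — De Morgan
≡ a ∨ (a ∧ ¬¬a) ∨ b   — double negation
≡ a ∨ (a ∧ a) ∨ b   — double negation
≡ a ∨ b   — simplify

a ∨ b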